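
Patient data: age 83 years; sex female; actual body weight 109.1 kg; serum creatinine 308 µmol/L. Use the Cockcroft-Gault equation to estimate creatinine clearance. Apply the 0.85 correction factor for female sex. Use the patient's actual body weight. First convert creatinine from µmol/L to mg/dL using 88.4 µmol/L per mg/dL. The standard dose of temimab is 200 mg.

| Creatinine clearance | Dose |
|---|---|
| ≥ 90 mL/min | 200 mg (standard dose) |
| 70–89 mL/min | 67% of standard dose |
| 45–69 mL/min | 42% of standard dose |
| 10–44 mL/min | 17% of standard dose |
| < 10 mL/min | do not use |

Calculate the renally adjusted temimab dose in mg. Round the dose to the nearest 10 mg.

30 mg

SCr = 308 / 88.4 = 3.484 mg/dL
CrCl = (140 − 83) × 109.1 / (72 × 3.484) × 0.85 = 6218.7 / 250.85 × 0.85 ≈ 21.1 mL/min
CrCl ≈ 21 mL/min → bracket 10–44 mL/min.
17% of 200 mg = 34 mg → 30 mg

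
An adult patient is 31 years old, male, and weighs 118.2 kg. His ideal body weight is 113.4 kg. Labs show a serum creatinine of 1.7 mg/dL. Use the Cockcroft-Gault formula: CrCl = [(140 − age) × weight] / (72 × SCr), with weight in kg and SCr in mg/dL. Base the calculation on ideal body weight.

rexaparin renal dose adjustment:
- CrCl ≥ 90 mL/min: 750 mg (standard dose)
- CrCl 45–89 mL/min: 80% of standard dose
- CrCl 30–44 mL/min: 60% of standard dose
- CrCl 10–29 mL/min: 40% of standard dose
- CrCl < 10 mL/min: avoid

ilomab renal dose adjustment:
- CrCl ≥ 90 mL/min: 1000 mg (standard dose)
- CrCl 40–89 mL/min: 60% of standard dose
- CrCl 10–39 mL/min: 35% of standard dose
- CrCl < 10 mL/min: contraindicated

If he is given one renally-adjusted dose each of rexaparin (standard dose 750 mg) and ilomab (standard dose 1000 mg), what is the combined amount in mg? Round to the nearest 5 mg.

CrCl = (140 − 31) × 113.4 / (72 × 1.7) = 12360.6 / 122.40 ≈ 101.0 mL/min
CrCl ≈ 101 mL/min.
rexaparin: ≥ 90 mL/min → 100% of 750 mg = 750 mg.
ilomab: ≥ 90 mL/min → 100% of 1000 mg = 1000 mg.
Total = 750 + 1000 = 1750 mg.

1750 mg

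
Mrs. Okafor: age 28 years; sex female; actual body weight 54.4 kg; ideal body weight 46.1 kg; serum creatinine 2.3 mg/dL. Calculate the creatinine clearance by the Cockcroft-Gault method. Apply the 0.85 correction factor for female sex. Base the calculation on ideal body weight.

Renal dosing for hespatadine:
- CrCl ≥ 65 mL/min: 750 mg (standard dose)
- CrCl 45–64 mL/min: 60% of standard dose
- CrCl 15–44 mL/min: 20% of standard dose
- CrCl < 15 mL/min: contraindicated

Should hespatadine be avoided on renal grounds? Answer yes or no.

CrCl = (140 − 28) × 46.1 / (72 × 2.3) × 0.85 = 5163.2 / 165.60 × 0.85 ≈ 26.5 mL/min
CrCl ≈ 27 mL/min, which is ≥ 15 mL/min.

no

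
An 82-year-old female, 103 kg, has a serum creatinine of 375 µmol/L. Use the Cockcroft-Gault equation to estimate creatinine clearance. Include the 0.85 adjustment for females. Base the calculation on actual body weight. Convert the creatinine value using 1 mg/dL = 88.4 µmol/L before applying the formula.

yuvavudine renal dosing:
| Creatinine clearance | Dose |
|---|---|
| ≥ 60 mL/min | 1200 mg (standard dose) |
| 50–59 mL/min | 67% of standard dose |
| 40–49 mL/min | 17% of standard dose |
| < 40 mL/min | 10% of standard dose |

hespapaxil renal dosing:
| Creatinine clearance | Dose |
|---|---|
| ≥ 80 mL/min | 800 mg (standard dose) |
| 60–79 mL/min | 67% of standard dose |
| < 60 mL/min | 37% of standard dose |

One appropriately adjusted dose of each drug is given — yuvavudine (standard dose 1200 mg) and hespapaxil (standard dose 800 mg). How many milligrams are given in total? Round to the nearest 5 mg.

415 mg

SCr = 375 / 88.4 = 4.242 mg/dL
CrCl = (140 − 82) × 103 / (72 × 4.242) × 0.85 = 5974.0 / 305.42 × 0.85 ≈ 16.6 mL/min
CrCl ≈ 17 mL/min.
yuvavudine: < 40 mL/min → 10% of 1200 mg = 120 mg.
hespapaxil: < 60 mL/min → 37% of 800 mg = 296 mg.
Total = 120 + 296 = 416 mg.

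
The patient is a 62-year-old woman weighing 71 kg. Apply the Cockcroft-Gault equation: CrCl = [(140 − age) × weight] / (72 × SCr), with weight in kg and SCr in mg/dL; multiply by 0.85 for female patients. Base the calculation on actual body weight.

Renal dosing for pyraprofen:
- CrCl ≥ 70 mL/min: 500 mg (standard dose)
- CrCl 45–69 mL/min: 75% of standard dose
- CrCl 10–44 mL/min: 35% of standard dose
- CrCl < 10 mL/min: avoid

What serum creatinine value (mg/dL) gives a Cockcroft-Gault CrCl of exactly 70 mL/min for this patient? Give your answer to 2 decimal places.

0.93 mg/dL

Standard dose requires CrCl ≥ 70 mL/min.
Set (140 − 62) × 71 × 0.85 / (72 × SCr) = 70
SCr = (140 − 62) × 71 × 0.85 / (72 × 70) = 0.934 mg/dL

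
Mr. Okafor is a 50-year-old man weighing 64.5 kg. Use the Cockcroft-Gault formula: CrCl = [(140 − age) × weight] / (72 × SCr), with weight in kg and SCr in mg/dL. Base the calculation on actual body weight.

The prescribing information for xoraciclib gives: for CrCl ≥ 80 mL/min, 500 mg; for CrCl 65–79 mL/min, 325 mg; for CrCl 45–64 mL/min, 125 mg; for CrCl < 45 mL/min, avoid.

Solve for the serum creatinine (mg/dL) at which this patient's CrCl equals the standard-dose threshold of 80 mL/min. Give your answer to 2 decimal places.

Standard dose requires CrCl ≥ 80 mL/min.
Set (140 − 50) × 64.5 / (72 × SCr) = 80
SCr = (140 − 50) × 64.5 / (72 × 80) = 1.008 mg/dL

1.01 mg/dL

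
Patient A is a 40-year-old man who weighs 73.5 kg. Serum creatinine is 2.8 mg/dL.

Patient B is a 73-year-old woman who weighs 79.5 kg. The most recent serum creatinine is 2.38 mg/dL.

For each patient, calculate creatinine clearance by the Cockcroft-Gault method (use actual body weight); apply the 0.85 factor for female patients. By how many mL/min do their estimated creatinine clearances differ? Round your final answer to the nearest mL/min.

10 mL/min

Patient A: CrCl = (140 − 40) × 73.5 / (72 × 2.8) = 7350.0 / 201.60 ≈ 36.5 mL/min
Patient B: CrCl = (140 − 73) × 79.5 / (72 × 2.38) × 0.85 = 5326.5 / 171.36 × 0.85 ≈ 26.4 mL/min
|36.5 − 26.4| = 10.1 mL/min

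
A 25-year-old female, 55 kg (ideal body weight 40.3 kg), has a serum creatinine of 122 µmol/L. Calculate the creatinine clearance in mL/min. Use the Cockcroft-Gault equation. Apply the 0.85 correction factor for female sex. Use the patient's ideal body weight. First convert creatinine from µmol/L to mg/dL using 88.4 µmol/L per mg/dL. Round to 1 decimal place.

39.6 mL/min

SCr = 122 / 88.4 = 1.38 mg/dL
CrCl = (140 − 25) × 40.3 / (72 × 1.38) × 0.85 = 4634.5 / 99.36 × 0.85 ≈ 39.6 mL/min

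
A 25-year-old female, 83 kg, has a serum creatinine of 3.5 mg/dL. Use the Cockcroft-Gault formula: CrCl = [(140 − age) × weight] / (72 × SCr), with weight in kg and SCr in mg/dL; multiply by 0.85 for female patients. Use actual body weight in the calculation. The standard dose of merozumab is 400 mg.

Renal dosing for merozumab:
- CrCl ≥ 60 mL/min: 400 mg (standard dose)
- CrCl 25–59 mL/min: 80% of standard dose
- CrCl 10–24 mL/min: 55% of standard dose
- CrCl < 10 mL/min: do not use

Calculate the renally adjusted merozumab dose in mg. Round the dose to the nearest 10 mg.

320 mg

CrCl = (140 − 25) × 83 / (72 × 3.5) × 0.85 = 9545.0 / 252.00 × 0.85 ≈ 32.2 mL/min
CrCl ≈ 32 mL/min → bracket 25–59 mL/min.
80% of 400 mg = 320 mg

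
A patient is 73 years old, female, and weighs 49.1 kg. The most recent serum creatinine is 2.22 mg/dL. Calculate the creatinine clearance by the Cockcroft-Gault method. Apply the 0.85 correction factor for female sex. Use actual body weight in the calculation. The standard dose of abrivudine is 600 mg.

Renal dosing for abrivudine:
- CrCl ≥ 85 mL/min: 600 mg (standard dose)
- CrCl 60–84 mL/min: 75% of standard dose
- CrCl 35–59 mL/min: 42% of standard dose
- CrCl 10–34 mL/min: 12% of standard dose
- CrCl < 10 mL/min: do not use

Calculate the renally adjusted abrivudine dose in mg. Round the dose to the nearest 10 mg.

CrCl = (140 − 73) × 49.1 / (72 × 2.22) × 0.85 = 3289.7 / 159.84 × 0.85 ≈ 17.5 mL/min
CrCl ≈ 17 mL/min → bracket 10–34 mL/min.
12% of 600 mg = 72 mg → 70 mg

70 mg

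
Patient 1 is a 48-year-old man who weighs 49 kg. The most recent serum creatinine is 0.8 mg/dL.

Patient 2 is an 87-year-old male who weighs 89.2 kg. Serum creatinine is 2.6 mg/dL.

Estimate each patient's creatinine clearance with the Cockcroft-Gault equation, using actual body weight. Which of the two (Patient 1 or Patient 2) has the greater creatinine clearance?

Patient 1: CrCl = (140 − 48) × 49 / (72 × 0.8) = 4508.0 / 57.60 ≈ 78.3 mL/min
Patient 2: CrCl = (140 − 87) × 89.2 / (72 × 2.6) = 4727.6 / 187.20 ≈ 25.3 mL/min
78.3 vs 25.3 mL/min → Patient 1 is higher.

Patient 1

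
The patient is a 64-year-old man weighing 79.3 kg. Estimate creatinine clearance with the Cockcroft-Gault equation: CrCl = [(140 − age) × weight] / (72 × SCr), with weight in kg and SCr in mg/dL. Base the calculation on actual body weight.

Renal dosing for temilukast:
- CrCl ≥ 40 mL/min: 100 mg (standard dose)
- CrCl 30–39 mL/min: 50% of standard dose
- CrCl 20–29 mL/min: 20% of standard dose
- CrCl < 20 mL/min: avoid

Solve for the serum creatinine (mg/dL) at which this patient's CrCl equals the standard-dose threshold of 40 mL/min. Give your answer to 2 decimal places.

Standard dose requires CrCl ≥ 40 mL/min.
Set (140 − 64) × 79.3 / (72 × SCr) = 40
SCr = (140 − 64) × 79.3 / (72 × 40) = 2.093 mg/dL

2.09 mg/dL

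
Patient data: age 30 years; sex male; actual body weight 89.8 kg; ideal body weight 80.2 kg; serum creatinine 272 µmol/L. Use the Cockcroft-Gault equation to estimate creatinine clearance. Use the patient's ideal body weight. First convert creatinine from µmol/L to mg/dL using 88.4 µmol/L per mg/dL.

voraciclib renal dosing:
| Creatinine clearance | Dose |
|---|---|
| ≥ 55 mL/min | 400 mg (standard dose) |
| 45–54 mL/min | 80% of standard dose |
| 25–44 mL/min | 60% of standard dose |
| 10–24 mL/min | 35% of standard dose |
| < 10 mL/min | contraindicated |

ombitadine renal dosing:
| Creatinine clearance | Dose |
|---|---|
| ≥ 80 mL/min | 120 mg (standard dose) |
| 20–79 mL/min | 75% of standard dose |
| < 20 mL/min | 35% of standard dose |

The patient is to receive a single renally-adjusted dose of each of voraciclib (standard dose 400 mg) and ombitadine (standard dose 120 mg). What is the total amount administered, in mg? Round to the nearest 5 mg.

SCr = 272 / 88.4 = 3.077 mg/dL
CrCl = (140 − 30) × 80.2 / (72 × 3.077) = 8822.0 / 221.54 ≈ 39.8 mL/min
CrCl ≈ 40 mL/min.
voraciclib: 25–44 mL/min → 60% of 400 mg = 240 mg.
ombitadine: 20–79 mL/min → 75% of 120 mg = 90 mg.
Total = 240 + 90 = 330 mg.

330 mg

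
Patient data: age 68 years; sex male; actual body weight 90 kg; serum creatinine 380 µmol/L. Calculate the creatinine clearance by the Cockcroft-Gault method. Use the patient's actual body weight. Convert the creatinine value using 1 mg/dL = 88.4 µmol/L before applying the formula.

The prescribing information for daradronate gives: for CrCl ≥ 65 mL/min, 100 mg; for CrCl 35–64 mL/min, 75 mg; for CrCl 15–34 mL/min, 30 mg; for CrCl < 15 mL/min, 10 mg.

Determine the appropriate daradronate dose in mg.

SCr = 380 / 88.4 = 4.299 mg/dL
CrCl = (140 − 68) × 90 / (72 × 4.299) = 6480.0 / 309.53 ≈ 20.9 mL/min
CrCl ≈ 21 mL/min → bracket 15–34 mL/min.
Dose for this bracket: 30 mg.

30 mg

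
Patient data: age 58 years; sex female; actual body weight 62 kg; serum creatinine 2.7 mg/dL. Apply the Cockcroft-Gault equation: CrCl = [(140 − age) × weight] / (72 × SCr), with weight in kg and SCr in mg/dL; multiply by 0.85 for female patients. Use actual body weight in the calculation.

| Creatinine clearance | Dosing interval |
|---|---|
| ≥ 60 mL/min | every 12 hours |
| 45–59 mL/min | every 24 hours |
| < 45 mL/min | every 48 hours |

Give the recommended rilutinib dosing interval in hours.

CrCl = (140 − 58) × 62 / (72 × 2.7) × 0.85 = 5084.0 / 194.40 × 0.85 ≈ 22.2 mL/min
CrCl ≈ 22 mL/min → bracket < 45 mL/min → every 48 hours.

every 48 hours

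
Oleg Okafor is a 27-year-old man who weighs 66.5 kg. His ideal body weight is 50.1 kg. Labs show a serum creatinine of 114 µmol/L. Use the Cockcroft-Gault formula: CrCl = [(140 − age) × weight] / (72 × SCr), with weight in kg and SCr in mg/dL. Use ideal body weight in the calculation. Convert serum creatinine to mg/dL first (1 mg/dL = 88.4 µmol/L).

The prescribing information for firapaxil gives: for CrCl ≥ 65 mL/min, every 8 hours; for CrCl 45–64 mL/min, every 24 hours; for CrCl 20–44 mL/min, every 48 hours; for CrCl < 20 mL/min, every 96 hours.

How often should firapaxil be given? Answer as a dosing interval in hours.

every 24 hours

SCr = 114 / 88.4 = 1.29 mg/dL
CrCl = (140 − 27) × 50.1 / (72 × 1.29) = 5661.3 / 92.88 ≈ 61.0 mL/min
CrCl ≈ 61 mL/min → bracket 45–64 mL/min → every 24 hours.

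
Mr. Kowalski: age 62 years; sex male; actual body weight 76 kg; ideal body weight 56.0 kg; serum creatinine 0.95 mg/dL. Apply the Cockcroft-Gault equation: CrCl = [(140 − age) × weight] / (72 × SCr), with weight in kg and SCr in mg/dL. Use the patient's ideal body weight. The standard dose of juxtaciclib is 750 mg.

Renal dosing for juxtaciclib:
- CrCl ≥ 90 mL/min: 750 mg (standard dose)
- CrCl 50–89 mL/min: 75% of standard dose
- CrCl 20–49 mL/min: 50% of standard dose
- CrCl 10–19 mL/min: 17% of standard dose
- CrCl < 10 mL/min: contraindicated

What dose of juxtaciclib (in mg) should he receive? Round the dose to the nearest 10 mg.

560 mg

CrCl = (140 − 62) × 56 / (72 × 0.95) = 4368.0 / 68.40 ≈ 63.9 mL/min
CrCl ≈ 64 mL/min → bracket 50–89 mL/min.
75% of 750 mg = 562.5 mg → 560 mg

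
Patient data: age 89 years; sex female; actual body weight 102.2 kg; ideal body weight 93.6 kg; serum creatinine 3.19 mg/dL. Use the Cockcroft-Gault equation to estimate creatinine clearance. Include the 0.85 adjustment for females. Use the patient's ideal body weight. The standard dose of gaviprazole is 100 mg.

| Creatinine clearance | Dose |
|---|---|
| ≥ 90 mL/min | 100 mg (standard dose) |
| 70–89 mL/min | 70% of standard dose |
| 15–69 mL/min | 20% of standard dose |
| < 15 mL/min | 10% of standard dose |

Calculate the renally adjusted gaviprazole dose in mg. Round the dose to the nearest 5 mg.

20 mg

CrCl = (140 − 89) × 93.6 / (72 × 3.19) × 0.85 = 4773.6 / 229.68 × 0.85 ≈ 17.7 mL/min
CrCl ≈ 18 mL/min → bracket 15–69 mL/min.
20% of 100 mg = 20 mg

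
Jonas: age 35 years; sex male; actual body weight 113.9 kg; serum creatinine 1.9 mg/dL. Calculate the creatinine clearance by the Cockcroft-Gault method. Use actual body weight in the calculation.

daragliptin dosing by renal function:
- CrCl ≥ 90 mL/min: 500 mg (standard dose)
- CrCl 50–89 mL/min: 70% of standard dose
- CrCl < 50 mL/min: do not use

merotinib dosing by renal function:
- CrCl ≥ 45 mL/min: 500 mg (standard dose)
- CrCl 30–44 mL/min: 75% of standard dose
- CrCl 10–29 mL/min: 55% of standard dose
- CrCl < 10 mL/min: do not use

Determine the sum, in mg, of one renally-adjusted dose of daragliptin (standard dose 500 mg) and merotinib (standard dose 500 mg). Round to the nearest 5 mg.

CrCl = (140 − 35) × 113.9 / (72 × 1.9) = 11959.5 / 136.80 ≈ 87.4 mL/min
CrCl ≈ 87 mL/min.
daragliptin: 50–89 mL/min → 70% of 500 mg = 350 mg.
merotinib: ≥ 45 mL/min → 100% of 500 mg = 500 mg.
Total = 350 + 500 = 850 mg.

850 mg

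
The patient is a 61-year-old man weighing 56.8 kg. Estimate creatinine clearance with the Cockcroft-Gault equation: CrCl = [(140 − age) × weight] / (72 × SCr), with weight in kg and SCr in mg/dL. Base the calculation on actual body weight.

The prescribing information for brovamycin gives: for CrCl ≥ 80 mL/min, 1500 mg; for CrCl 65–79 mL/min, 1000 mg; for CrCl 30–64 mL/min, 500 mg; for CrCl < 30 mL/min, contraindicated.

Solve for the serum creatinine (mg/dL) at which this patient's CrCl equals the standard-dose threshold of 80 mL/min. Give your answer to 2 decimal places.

Standard dose requires CrCl ≥ 80 mL/min.
Set (140 − 61) × 56.8 / (72 × SCr) = 80
SCr = (140 − 61) × 56.8 / (72 × 80) = 0.779 mg/dL

0.78 mg/dL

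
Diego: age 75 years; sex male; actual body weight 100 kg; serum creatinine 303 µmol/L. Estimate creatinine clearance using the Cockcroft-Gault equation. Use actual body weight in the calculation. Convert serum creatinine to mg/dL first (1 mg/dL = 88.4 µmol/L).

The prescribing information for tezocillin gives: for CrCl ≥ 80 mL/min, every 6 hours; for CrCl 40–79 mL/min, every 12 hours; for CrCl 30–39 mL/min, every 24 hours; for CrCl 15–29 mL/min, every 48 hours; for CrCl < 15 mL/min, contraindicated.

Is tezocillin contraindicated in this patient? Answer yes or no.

no

SCr = 303 / 88.4 = 3.428 mg/dL
CrCl = (140 − 75) × 100 / (72 × 3.428) = 6500.0 / 246.82 ≈ 26.3 mL/min
CrCl ≈ 26 mL/min, which is ≥ 15 mL/min.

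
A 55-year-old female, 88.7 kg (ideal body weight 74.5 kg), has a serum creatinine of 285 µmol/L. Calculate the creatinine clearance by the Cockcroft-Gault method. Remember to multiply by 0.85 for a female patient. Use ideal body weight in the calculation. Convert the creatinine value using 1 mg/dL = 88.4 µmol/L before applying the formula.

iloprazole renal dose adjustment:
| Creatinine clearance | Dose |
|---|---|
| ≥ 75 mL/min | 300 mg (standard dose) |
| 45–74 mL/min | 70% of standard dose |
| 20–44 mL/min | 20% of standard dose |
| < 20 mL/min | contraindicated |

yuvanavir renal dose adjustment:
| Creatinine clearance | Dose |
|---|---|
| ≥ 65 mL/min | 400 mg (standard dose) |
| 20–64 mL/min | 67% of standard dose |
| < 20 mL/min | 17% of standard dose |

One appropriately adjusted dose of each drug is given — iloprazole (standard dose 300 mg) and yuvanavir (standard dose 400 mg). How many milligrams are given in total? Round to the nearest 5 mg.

SCr = 285 / 88.4 = 3.224 mg/dL
CrCl = (140 − 55) × 74.5 / (72 × 3.224) × 0.85 = 6332.5 / 232.13 × 0.85 ≈ 23.2 mL/min
CrCl ≈ 23 mL/min.
iloprazole: 20–44 mL/min → 20% of 300 mg = 60 mg.
yuvanavir: 20–64 mL/min → 67% of 400 mg = 268 mg.
Total = 60 + 268 = 328 mg.

330 mg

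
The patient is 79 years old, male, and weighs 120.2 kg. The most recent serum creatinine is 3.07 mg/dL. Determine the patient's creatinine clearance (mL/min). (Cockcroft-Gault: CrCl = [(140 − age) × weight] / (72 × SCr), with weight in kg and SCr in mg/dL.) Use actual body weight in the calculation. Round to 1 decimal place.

CrCl = (140 − 79) × 120.2 / (72 × 3.07) = 7332.2 / 221.04 ≈ 33.2 mL/min

33.2 mL/min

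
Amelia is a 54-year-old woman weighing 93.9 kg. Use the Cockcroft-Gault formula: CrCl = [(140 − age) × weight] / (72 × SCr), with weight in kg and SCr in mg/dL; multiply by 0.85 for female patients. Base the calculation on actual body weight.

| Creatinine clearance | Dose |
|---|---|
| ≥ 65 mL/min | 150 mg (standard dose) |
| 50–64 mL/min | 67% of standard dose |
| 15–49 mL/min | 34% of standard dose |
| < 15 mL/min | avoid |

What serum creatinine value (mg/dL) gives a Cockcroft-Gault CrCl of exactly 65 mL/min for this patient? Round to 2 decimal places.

Standard dose requires CrCl ≥ 65 mL/min.
Set (140 − 54) × 93.9 × 0.85 / (72 × SCr) = 65
SCr = (140 − 54) × 93.9 × 0.85 / (72 × 65) = 1.467 mg/dL

1.47 mg/dL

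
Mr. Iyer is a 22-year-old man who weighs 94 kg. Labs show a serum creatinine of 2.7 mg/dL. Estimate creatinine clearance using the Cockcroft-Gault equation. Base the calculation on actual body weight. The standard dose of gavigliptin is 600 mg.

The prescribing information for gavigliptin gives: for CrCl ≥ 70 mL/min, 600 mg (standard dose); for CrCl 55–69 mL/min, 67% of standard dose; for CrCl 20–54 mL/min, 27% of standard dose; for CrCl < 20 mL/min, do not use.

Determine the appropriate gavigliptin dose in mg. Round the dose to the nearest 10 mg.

CrCl = (140 − 22) × 94 / (72 × 2.7) = 11092.0 / 194.40 ≈ 57.1 mL/min
CrCl ≈ 57 mL/min → bracket 55–69 mL/min.
67% of 600 mg = 402 mg → 400 mg

400 mg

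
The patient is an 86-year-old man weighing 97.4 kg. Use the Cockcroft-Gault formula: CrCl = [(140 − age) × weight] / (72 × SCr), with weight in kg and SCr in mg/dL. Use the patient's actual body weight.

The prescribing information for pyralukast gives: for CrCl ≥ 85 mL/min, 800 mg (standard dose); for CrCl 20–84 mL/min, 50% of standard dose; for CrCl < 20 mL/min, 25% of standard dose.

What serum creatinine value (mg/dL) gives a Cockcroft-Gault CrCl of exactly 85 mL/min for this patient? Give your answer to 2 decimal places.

0.86 mg/dL

Standard dose requires CrCl ≥ 85 mL/min.
Set (140 − 86) × 97.4 / (72 × SCr) = 85
SCr = (140 − 86) × 97.4 / (72 × 85) = 0.859 mg/dL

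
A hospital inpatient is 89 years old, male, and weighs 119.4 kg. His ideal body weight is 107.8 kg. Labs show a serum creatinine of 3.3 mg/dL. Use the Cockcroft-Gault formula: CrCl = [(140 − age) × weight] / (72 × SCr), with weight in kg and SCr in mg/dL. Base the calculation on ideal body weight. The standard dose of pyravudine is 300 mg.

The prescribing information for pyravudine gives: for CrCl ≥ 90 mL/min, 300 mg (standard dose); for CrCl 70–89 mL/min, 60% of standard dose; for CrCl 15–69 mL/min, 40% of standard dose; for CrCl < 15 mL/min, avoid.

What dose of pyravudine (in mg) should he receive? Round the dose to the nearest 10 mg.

120 mg

CrCl = (140 − 89) × 107.8 / (72 × 3.3) = 5497.8 / 237.60 ≈ 23.1 mL/min
CrCl ≈ 23 mL/min → bracket 15–69 mL/min.
40% of 300 mg = 120 mg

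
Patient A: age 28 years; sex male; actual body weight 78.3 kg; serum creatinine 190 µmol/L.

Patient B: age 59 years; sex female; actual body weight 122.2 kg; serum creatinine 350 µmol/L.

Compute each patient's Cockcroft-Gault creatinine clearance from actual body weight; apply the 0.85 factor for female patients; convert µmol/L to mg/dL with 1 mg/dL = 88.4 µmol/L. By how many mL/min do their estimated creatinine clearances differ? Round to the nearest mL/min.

Patient A: SCr = 190 / 88.4 = 2.149 mg/dL
Patient A: CrCl = (140 − 28) × 78.3 / (72 × 2.149) = 8769.6 / 154.73 ≈ 56.7 mL/min
Patient B: SCr = 350 / 88.4 = 3.959 mg/dL
Patient B: CrCl = (140 − 59) × 122.2 / (72 × 3.959) × 0.85 = 9898.2 / 285.05 × 0.85 ≈ 29.5 mL/min
|56.7 − 29.5| = 27.2 mL/min

27 mL/min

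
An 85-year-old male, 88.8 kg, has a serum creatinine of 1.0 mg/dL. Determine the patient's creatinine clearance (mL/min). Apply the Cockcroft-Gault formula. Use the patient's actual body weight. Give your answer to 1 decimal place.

67.8 mL/min

CrCl = (140 − 85) × 88.8 / (72 × 1) = 4884.0 / 72.00 ≈ 67.8 mL/min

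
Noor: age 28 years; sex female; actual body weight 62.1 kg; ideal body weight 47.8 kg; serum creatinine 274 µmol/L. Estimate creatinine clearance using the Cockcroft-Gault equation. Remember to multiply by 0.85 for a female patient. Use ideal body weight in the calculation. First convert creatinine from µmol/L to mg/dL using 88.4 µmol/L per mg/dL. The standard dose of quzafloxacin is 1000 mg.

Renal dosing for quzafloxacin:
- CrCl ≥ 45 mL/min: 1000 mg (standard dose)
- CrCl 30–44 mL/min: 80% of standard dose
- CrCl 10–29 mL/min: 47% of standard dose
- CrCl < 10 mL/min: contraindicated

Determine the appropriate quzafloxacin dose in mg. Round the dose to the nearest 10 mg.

470 mg

SCr = 274 / 88.4 = 3.1 mg/dL
CrCl = (140 − 28) × 47.8 / (72 × 3.1) × 0.85 = 5353.6 / 223.20 × 0.85 ≈ 20.4 mL/min
CrCl ≈ 20 mL/min → bracket 10–29 mL/min.
47% of 1000 mg = 470 mg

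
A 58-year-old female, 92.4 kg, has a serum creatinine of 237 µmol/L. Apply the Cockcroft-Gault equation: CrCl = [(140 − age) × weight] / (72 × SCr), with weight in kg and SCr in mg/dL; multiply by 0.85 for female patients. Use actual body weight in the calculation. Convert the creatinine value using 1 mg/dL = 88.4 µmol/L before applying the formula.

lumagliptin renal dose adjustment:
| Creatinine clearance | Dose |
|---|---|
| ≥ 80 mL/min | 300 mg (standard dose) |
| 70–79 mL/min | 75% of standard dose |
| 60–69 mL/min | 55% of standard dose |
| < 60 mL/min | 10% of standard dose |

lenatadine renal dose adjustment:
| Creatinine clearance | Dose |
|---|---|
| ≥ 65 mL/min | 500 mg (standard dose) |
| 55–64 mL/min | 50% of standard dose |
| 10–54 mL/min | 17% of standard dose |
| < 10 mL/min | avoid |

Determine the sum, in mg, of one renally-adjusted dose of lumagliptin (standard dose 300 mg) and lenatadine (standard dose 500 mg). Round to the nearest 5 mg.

SCr = 237 / 88.4 = 2.681 mg/dL
CrCl = (140 − 58) × 92.4 / (72 × 2.681) × 0.85 = 7576.8 / 193.03 × 0.85 ≈ 33.4 mL/min
CrCl ≈ 33 mL/min.
lumagliptin: < 60 mL/min → 10% of 300 mg = 30 mg.
lenatadine: 10–54 mL/min → 17% of 500 mg = 85 mg.
Total = 30 + 85 = 115 mg.

115 mg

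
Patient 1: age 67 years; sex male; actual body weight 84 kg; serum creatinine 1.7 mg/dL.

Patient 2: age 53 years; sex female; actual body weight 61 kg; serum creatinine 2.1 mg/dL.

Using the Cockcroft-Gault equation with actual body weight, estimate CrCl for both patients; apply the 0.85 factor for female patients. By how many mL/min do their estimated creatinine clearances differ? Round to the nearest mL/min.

20 mL/min

Patient 1: CrCl = (140 − 67) × 84 / (72 × 1.7) = 6132.0 / 122.40 ≈ 50.1 mL/min
Patient 2: CrCl = (140 − 53) × 61 / (72 × 2.1) × 0.85 = 5307.0 / 151.20 × 0.85 ≈ 29.8 mL/min
|50.1 − 29.8| = 20.3 mL/min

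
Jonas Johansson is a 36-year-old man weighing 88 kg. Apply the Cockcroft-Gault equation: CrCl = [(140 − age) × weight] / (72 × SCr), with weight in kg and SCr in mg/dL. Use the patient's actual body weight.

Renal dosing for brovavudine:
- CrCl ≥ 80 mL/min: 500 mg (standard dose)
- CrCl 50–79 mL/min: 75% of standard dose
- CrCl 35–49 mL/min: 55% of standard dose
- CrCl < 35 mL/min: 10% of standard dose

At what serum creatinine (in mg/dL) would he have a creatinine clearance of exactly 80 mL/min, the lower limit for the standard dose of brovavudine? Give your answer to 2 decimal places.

1.59 mg/dL

Standard dose requires CrCl ≥ 80 mL/min.
Set (140 − 36) × 88 / (72 × SCr) = 80
SCr = (140 − 36) × 88 / (72 × 80) = 1.589 mg/dL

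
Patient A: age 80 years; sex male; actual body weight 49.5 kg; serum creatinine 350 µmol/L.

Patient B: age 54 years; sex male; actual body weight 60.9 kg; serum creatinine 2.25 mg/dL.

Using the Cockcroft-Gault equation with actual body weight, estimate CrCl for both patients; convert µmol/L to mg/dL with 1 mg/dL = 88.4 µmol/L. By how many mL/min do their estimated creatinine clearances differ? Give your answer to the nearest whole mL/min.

22 mL/min

Patient A: SCr = 350 / 88.4 = 3.959 mg/dL
Patient A: CrCl = (140 − 80) × 49.5 / (72 × 3.959) = 2970.0 / 285.05 ≈ 10.4 mL/min
Patient B: CrCl = (140 − 54) × 60.9 / (72 × 2.25) = 5237.4 / 162.00 ≈ 32.3 mL/min
|10.4 − 32.3| = 21.9 mL/min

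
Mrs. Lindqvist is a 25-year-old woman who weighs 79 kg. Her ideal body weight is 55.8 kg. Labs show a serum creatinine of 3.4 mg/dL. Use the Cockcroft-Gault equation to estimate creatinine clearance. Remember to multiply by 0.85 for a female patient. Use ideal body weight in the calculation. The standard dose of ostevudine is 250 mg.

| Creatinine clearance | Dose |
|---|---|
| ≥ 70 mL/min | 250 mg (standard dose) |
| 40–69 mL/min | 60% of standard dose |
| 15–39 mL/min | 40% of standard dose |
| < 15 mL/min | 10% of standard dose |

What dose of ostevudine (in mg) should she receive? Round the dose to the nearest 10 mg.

CrCl = (140 − 25) × 55.8 / (72 × 3.4) × 0.85 = 6417.0 / 244.80 × 0.85 ≈ 22.3 mL/min
CrCl ≈ 22 mL/min → bracket 15–39 mL/min.
40% of 250 mg = 100 mg

100 mg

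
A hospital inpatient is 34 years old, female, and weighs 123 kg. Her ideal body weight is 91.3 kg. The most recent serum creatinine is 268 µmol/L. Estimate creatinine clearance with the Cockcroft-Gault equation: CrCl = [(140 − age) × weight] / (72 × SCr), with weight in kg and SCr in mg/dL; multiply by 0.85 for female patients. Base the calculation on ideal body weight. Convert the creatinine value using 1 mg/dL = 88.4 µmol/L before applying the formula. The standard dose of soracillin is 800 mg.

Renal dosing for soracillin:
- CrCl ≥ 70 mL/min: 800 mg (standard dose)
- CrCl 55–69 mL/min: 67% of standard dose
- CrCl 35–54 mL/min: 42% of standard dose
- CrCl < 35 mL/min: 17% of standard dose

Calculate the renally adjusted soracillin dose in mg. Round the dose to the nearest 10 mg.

340 mg

SCr = 268 / 88.4 = 3.032 mg/dL
CrCl = (140 − 34) × 91.3 / (72 × 3.032) × 0.85 = 9677.8 / 218.30 × 0.85 ≈ 37.7 mL/min
CrCl ≈ 38 mL/min → bracket 35–54 mL/min.
42% of 800 mg = 336 mg → 340 mg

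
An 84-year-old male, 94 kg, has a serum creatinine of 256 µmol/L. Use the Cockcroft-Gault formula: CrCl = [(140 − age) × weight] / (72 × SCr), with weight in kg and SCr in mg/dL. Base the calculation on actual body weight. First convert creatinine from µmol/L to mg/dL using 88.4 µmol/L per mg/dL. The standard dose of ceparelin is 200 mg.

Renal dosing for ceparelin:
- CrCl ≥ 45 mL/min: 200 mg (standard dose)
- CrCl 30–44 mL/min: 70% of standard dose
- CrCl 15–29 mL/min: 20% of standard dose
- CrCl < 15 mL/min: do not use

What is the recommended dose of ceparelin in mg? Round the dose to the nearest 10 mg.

SCr = 256 / 88.4 = 2.896 mg/dL
CrCl = (140 − 84) × 94 / (72 × 2.896) = 5264.0 / 208.51 ≈ 25.2 mL/min
CrCl ≈ 25 mL/min → bracket 15–29 mL/min.
20% of 200 mg = 40 mg

40 mg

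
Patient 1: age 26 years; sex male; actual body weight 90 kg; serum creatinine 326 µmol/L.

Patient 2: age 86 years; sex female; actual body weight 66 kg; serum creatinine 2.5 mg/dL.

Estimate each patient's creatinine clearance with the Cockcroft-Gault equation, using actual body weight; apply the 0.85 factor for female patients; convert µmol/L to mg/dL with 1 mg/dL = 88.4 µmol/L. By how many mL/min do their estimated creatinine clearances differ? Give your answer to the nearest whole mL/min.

22 mL/min

Patient 1: SCr = 326 / 88.4 = 3.688 mg/dL
Patient 1: CrCl = (140 − 26) × 90 / (72 × 3.688) = 10260.0 / 265.54 ≈ 38.6 mL/min
Patient 2: CrCl = (140 − 86) × 66 / (72 × 2.5) × 0.85 = 3564.0 / 180.00 × 0.85 ≈ 16.8 mL/min
|38.6 − 16.8| = 21.8 mL/min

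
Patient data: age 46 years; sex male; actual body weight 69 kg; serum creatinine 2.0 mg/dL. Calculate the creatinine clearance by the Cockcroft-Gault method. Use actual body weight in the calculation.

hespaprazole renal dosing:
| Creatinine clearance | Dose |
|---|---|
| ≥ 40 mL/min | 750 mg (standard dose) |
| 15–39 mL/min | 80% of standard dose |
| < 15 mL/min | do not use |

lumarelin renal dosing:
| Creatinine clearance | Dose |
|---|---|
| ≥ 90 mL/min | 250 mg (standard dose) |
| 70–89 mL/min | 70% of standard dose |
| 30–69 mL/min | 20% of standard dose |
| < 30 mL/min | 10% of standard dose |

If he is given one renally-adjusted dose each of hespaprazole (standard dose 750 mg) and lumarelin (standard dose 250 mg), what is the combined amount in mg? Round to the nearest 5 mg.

800 mg

CrCl = (140 − 46) × 69 / (72 × 2) = 6486.0 / 144.00 ≈ 45.0 mL/min
CrCl ≈ 45 mL/min.
hespaprazole: ≥ 40 mL/min → 100% of 750 mg = 750 mg.
lumarelin: 30–69 mL/min → 20% of 250 mg = 50 mg.
Total = 750 + 50 = 800 mg.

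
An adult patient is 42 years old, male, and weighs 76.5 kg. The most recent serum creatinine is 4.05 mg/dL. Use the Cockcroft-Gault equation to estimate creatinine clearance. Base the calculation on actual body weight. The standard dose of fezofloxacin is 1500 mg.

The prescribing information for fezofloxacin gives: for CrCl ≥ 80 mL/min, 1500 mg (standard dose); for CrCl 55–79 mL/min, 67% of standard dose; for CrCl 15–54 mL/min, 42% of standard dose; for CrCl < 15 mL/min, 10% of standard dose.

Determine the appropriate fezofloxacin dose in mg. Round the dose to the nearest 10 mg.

CrCl = (140 − 42) × 76.5 / (72 × 4.05) = 7497.0 / 291.60 ≈ 25.7 mL/min
CrCl ≈ 26 mL/min → bracket 15–54 mL/min.
42% of 1500 mg = 630 mg

630 mg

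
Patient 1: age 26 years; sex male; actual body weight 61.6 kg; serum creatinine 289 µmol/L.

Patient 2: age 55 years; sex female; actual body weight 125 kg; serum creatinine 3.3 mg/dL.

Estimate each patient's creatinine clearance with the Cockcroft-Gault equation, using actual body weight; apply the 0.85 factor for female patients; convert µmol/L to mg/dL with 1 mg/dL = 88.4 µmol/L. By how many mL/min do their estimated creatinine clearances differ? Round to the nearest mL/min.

Patient 1: SCr = 289 / 88.4 = 3.269 mg/dL
Patient 1: CrCl = (140 − 26) × 61.6 / (72 × 3.269) = 7022.4 / 235.37 ≈ 29.8 mL/min
Patient 2: CrCl = (140 − 55) × 125 / (72 × 3.3) × 0.85 = 10625.0 / 237.60 × 0.85 ≈ 38.0 mL/min
|29.8 − 38.0| = 8.2 mL/min

8 mL/min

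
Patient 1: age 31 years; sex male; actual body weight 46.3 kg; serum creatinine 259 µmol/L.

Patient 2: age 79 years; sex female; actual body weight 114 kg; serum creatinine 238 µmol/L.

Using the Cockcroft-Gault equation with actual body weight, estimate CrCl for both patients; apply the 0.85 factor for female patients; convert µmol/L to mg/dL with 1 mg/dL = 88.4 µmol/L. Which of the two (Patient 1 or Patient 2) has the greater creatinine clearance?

Patient 2

Patient 1: SCr = 259 / 88.4 = 2.93 mg/dL
Patient 1: CrCl = (140 − 31) × 46.3 / (72 × 2.93) = 5046.7 / 210.96 ≈ 23.9 mL/min
Patient 2: SCr = 238 / 88.4 = 2.692 mg/dL
Patient 2: CrCl = (140 − 79) × 114 / (72 × 2.692) × 0.85 = 6954.0 / 193.82 × 0.85 ≈ 30.5 mL/min
23.9 vs 30.5 mL/min → Patient 2 is higher.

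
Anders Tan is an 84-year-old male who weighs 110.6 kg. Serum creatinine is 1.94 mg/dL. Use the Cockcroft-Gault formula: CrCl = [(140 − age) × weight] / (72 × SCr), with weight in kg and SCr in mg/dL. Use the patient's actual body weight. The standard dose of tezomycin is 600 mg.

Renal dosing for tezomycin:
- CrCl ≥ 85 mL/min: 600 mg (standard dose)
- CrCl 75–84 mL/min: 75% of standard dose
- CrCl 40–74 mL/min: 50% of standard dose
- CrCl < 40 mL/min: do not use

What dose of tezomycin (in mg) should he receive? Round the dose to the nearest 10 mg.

CrCl = (140 − 84) × 110.6 / (72 × 1.94) = 6193.6 / 139.68 ≈ 44.3 mL/min
CrCl ≈ 44 mL/min → bracket 40–74 mL/min.
50% of 600 mg = 300 mg

300 mg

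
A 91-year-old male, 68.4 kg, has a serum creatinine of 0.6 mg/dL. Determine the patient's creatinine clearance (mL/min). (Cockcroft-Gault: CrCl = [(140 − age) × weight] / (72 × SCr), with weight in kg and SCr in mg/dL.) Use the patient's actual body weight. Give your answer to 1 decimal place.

CrCl = (140 − 91) × 68.4 / (72 × 0.6) = 3351.6 / 43.20 ≈ 77.6 mL/min

77.6 mL/min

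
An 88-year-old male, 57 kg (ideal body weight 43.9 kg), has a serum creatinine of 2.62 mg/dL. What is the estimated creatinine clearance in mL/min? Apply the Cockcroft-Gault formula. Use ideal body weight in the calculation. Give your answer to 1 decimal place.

CrCl = (140 − 88) × 43.9 / (72 × 2.62) = 2282.8 / 188.64 ≈ 12.1 mL/min

12.1 mL/min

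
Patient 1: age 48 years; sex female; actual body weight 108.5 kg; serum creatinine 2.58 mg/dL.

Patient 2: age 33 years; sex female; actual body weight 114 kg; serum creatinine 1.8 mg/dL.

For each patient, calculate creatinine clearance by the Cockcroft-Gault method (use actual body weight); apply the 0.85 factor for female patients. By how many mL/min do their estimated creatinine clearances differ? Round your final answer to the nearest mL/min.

34 mL/min

Patient 1: CrCl = (140 − 48) × 108.5 / (72 × 2.58) × 0.85 = 9982.0 / 185.76 × 0.85 ≈ 45.7 mL/min
Patient 2: CrCl = (140 − 33) × 114 / (72 × 1.8) × 0.85 = 12198.0 / 129.60 × 0.85 ≈ 80.0 mL/min
|45.7 − 80.0| = 34.3 mL/min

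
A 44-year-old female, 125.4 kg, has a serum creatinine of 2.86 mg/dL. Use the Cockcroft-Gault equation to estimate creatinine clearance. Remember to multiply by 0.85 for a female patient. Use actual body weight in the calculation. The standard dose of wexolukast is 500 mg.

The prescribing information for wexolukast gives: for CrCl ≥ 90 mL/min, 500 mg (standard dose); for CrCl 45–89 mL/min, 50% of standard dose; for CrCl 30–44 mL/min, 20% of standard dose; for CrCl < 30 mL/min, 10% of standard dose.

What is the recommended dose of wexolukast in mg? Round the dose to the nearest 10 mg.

CrCl = (140 − 44) × 125.4 / (72 × 2.86) × 0.85 = 12038.4 / 205.92 × 0.85 ≈ 49.7 mL/min
CrCl ≈ 50 mL/min → bracket 45–89 mL/min.
50% of 500 mg = 250 mg

250 mg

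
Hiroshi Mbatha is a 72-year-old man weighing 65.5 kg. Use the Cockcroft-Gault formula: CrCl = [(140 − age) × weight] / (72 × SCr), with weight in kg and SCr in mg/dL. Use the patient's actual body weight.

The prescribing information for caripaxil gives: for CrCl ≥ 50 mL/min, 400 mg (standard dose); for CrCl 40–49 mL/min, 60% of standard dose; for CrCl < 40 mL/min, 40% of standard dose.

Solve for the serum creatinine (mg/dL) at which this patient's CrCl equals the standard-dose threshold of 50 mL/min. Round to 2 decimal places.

Standard dose requires CrCl ≥ 50 mL/min.
Set (140 − 72) × 65.5 / (72 × SCr) = 50
SCr = (140 − 72) × 65.5 / (72 × 50) = 1.237 mg/dL

1.24 mg/dL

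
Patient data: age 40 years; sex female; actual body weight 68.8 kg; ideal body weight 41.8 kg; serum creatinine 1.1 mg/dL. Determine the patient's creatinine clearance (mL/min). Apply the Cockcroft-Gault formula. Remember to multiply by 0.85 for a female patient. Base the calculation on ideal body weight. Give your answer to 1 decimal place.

44.9 mL/min

CrCl = (140 − 40) × 41.8 / (72 × 1.1) × 0.85 = 4180.0 / 79.20 × 0.85 ≈ 44.9 mL/min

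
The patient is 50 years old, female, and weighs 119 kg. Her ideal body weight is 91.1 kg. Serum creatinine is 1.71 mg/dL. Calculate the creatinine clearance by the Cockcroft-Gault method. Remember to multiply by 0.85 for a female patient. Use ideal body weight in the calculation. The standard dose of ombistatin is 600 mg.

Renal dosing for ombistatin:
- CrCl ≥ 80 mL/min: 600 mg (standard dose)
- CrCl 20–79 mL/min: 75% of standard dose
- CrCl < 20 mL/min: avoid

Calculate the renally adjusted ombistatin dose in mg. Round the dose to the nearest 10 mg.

450 mg

CrCl = (140 − 50) × 91.1 / (72 × 1.71) × 0.85 = 8199.0 / 123.12 × 0.85 ≈ 56.6 mL/min
CrCl ≈ 57 mL/min → bracket 20–79 mL/min.
75% of 600 mg = 450 mg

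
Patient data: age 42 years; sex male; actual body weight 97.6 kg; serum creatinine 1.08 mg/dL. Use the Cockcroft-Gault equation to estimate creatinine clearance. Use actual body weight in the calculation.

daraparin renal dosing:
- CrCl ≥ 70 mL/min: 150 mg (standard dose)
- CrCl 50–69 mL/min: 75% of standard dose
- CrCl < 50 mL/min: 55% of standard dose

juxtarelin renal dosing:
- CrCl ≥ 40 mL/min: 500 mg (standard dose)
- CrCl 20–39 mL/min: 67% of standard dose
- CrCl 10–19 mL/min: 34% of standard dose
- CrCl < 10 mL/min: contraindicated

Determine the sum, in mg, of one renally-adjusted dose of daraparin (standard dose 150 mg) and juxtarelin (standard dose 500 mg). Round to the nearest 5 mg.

CrCl = (140 − 42) × 97.6 / (72 × 1.08) = 9564.8 / 77.76 ≈ 123.0 mL/min
CrCl ≈ 123 mL/min.
daraparin: ≥ 70 mL/min → 100% of 150 mg = 150 mg.
juxtarelin: ≥ 40 mL/min → 100% of 500 mg = 500 mg.
Total = 150 + 500 = 650 mg.

650 mg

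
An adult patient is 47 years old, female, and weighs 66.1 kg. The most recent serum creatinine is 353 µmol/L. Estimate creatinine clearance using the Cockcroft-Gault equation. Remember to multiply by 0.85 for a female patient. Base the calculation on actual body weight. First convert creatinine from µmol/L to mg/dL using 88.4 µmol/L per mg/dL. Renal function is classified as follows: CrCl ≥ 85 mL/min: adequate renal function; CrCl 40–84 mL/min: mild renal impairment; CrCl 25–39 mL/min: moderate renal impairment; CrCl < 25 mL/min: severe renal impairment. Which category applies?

severe renal impairment

SCr = 353 / 88.4 = 3.993 mg/dL
CrCl = (140 − 47) × 66.1 / (72 × 3.993) × 0.85 = 6147.3 / 287.50 × 0.85 ≈ 18.2 mL/min
18 mL/min falls in the 'severe renal impairment' range.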